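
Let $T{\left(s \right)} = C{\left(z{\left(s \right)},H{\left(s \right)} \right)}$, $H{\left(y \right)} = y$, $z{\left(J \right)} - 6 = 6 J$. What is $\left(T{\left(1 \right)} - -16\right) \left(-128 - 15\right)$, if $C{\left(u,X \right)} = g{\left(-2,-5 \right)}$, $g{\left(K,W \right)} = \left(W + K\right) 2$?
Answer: $-286$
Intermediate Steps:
$z{\left(J \right)} = 6 + 6 J$
$g{\left(K,W \right)} = 2 K + 2 W$ ($g{\left(K,W \right)} = \left(K + W\right) 2 = 2 K + 2 W$)
$C{\left(u,X \right)} = -14$ ($C{\left(u,X \right)} = 2 \left(-2\right) + 2 \left(-5\right) = -4 - 10 = -14$)
$T{\left(s \right)} = -14$
$\left(T{\left(1 \right)} - -16\right) \left(-128 - 15\right) = \left(-14 - -16\right) \left(-128 - 15\right) = \left(-14 + 16\right) \left(-143\right) = 2 \left(-143\right) = -286$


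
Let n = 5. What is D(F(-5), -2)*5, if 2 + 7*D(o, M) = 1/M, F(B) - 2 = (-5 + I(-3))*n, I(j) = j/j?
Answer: -25/14 ≈ -1.7857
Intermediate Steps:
I(j) = 1
F(B) = -18 (F(B) = 2 + (-5 + 1)*5 = 2 - 4*5 = 2 - 20 = -18)
D(o, M) = -2/7 + 1/(7*M)
D(F(-5), -2)*5 = ((1/7)*(1 - 2*(-2))/(-2))*5 = ((1/7)*(-1/2)*(1 + 4))*5 = ((1/7)*(-1/2)*5)*5 = -5/14*5 = -25/14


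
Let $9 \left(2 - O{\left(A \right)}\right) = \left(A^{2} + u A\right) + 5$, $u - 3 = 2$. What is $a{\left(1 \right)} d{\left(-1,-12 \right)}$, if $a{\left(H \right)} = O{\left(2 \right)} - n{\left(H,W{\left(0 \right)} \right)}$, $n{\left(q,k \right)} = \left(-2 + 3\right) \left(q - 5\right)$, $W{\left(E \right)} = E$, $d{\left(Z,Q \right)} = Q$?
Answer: $- \frac{140}{3} \approx -46.667$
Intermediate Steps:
$u = 5$ ($u = 3 + 2 = 5$)
$O{\left(A \right)} = \frac{13}{9} - \frac{5 A}{9} - \frac{A^{2}}{9}$ ($O{\left(A \right)} = 2 - \frac{\left(A^{2} + 5 A\right) + 5}{9} = 2 - \frac{5 + A^{2} + 5 A}{9} = 2 - \left(\frac{5}{9} + \frac{A^{2}}{9} + \frac{5 A}{9}\right) = \frac{13}{9} - \frac{5 A}{9} - \frac{A^{2}}{9}$)
$n{\left(q,k \right)} = -5 + q$ ($n{\left(q,k \right)} = 1 \left(-5 + q\right) = -5 + q$)
$a{\left(H \right)} = \frac{44}{9} - H$ ($a{\left(H \right)} = \left(\frac{13}{9} - \frac{10}{9} - \frac{2^{2}}{9}\right) - \left(-5 + H\right) = \left(\frac{13}{9} - \frac{10}{9} - \frac{4}{9}\right) - \left(-5 + H\right) = - \frac{1}{9} - \left(-5 + H\right) = \frac{44}{9} - H$)
$a{\left(1 \right)} d{\left(-1,-12 \right)} = \left(\frac{44}{9} - 1\right) \left(-12\right) = \frac{35}{9} \left(-12\right) = - \frac{140}{3}$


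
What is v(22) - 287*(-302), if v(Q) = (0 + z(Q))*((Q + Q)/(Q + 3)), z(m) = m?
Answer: 2167818/25 ≈ 86713.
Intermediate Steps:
v(Q) = 2*Q**2/(3 + Q) (v(Q) = (0 + Q)*((Q + Q)/(Q + 3)) = Q*((2*Q)/(3 + Q)) = Q*(2*Q/(3 + Q)) = 2*Q**2/(3 + Q))
v(22) - 287*(-302) = 2*22**2/(3 + 22) - 287*(-302) = 2*484/25 + 86674 = 2*484*(1/25) + 86674 = 968/25 + 86674 = 2167818/25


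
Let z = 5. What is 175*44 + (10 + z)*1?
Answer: 7715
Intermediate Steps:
175*44 + (10 + z)*1 = 175*44 + (10 + 5)*1 = 7700 + 15*1 = 7700 + 15 = 7715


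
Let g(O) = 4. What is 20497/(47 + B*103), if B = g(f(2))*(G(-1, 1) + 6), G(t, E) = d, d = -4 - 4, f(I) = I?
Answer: -20497/777 ≈ -26.380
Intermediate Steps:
d = -8
G(t, E) = -8
B = -8 (B = 4*(-8 + 6) = 4*(-2) = -8)
20497/(47 + B*103) = 20497/(47 - 8*103) = 20497/(47 - 824) = 20497/(-777) = 20497*(-1/777) = -20497/777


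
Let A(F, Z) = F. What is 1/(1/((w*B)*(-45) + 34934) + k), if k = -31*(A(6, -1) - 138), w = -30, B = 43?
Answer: 92984/380490529 ≈ 0.00024438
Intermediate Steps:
k = 4092 (k = -31*(6 - 138) = -31*(-132) = 4092)
1/(1/((w*B)*(-45) + 34934) + k) = 1/(1/(-30*43*(-45) + 34934) + 4092) = 1/(1/(-1290*(-45) + 34934) + 4092) = 1/(1/(58050 + 34934) + 4092) = 1/(1/92984 + 4092) = 1/(380490529/92984) = 92984/380490529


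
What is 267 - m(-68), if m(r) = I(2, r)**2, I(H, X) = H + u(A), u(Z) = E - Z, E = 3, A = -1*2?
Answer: 218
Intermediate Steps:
A = -2
u(Z) = 3 - Z
I(H, X) = 5 + H (I(H, X) = H + (3 - 1*(-2)) = H + (3 + 2) = H + 5 = 5 + H)
m(r) = 49 (m(r) = (5 + 2)**2 = 7**2 = 49)
267 - m(-68) = 267 - 1*49 = 267 - 49 = 218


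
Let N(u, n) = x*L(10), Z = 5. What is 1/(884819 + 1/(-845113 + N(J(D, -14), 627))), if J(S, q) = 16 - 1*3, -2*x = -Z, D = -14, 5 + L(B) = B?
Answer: 1690201/1495521958617 ≈ 1.1302e-6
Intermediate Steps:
L(B) = -5 + B
x = 5/2 (x = -(-1)*5/2 = -½*(-5) = 5/2 ≈ 2.5000)
J(S, q) = 13 (J(S, q) = 16 - 3 = 13)
N(u, n) = 25/2 (N(u, n) = 5*(-5 + 10)/2 = (5/2)*5 = 25/2)
1/(884819 + 1/(-845113 + N(J(D, -14), 627))) = 1/(884819 + 1/(-845113 + 25/2)) = 1/(884819 + 1/(-1690201/2)) = 1/(884819 - 2/1690201) = 1/(1495521958617/1690201) = 1690201/1495521958617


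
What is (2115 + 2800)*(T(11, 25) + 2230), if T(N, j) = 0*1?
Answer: 10960450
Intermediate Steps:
T(N, j) = 0
(2115 + 2800)*(T(11, 25) + 2230) = (2115 + 2800)*(0 + 2230) = 4915*2230 = 10960450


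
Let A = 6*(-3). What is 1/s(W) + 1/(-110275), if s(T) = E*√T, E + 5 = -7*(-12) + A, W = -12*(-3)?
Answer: 109909/40360650 ≈ 0.0027232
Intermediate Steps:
A = -18
W = 36
E = 61 (E = -5 + (-7*(-12) - 18) = -5 + (84 - 18) = -5 + 66 = 61)
s(T) = 61*√T
1/s(W) + 1/(-110275) = 1/(61*√36) + 1/(-110275) = 1/(61*6) - 1/110275 = 1/366 - 1/110275 = 109909/40360650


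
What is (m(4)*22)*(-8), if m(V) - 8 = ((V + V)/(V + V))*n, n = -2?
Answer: -1056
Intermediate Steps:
m(V) = 6 (m(V) = 8 + ((V + V)/(V + V))*(-2) = 8 + ((2*V)/((2*V)))*(-2) = 8 + ((2*V)*(1/(2*V)))*(-2) = 8 + 1*(-2) = 8 - 2 = 6)
(m(4)*22)*(-8) = (6*22)*(-8) = 132*(-8) = -1056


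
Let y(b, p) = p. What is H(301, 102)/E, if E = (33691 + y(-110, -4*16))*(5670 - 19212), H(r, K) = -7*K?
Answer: 119/75896139 ≈ 1.5679e-6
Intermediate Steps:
E = -455376834 (E = (33691 - 4*16)*(5670 - 19212) = (33691 - 64)*(-13542) = 33627*(-13542) = -455376834)
H(301, 102)/E = -7*102/(-455376834) = -714*(-1/455376834) = 119/75896139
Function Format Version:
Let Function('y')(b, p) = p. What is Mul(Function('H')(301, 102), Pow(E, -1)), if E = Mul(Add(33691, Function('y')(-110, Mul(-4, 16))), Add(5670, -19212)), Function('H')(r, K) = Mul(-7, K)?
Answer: Rational(119, 75896139) ≈ 1.5679e-6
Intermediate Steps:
E = -455376834 (E = Mul(Add(33691, Mul(-4, 16)), Add(5670, -19212)) = Mul(Add(33691, -64), -13542) = Mul(33627, -13542) = -455376834)
Mul(Function('H')(301, 102), Pow(E, -1)) = Mul(Mul(-7, 102), Pow(-455376834, -1)) = Mul(-714, Rational(-1, 455376834)) = Rational(119, 75896139)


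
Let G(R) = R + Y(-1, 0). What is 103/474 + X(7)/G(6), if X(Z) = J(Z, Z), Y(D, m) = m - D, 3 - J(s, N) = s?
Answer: -1175/3318 ≈ -0.35413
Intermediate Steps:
J(s, N) = 3 - s
G(R) = 1 + R (G(R) = R + (0 - 1*(-1)) = R + (0 + 1) = R + 1 = 1 + R)
X(Z) = 3 - Z
103/474 + X(7)/G(6) = 103/474 + (3 - 1*7)/(1 + 6) = 103*(1/474) + (3 - 7)/7 = 103/474 - 4*⅐ = 103/474 - 4/7 = -1175/3318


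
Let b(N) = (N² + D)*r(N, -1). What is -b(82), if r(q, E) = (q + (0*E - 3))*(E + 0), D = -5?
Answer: 530801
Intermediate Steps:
r(q, E) = E*(-3 + q) (r(q, E) = (q + (0 - 3))*E = (q - 3)*E = (-3 + q)*E = E*(-3 + q))
b(N) = (-5 + N²)*(3 - N) (b(N) = (N² - 5)*(-(-3 + N)) = (-5 + N²)*(3 - N))
-b(82) = -(-1)*(-5 + 82²)*(-3 + 82) = -(-1)*(-5 + 6724)*79 = -(-1)*6719*79 = -1*(-530801) = 530801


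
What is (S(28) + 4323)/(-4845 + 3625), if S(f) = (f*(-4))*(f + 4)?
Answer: -739/1220 ≈ -0.60574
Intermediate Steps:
S(f) = -4*f*(4 + f) (S(f) = (-4*f)*(4 + f) = -4*f*(4 + f))
(S(28) + 4323)/(-4845 + 3625) = (-4*28*(4 + 28) + 4323)/(-4845 + 3625) = (-4*28*32 + 4323)/(-1220) = (-3584 + 4323)*(-1/1220) = 739*(-1/1220) = -739/1220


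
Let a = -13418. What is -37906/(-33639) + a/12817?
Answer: 34473100/431151063 ≈ 0.079956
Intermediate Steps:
-37906/(-33639) + a/12817 = -37906/(-33639) - 13418/12817 = -37906*(-1/33639) - 13418*1/12817 = 37906/33639 - 13418/12817 = 34473100/431151063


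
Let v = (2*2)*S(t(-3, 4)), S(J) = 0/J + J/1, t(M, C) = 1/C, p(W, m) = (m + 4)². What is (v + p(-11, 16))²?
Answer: 160801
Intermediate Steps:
p(W, m) = (4 + m)²
S(J) = J (S(J) = 0 + J*1 = 0 + J = J)
v = 1 (v = (2*2)/4 = 4*(¼) = 1)
(v + p(-11, 16))² = (1 + (4 + 16)²)² = (1 + 20²)² = (1 + 400)² = 401² = 160801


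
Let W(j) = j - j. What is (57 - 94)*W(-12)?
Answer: 0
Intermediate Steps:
W(j) = 0
(57 - 94)*W(-12) = (57 - 94)*0 = -37*0 = 0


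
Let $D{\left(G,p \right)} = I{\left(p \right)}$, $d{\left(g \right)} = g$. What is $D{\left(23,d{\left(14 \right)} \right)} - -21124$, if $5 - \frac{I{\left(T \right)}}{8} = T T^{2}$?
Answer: $-788$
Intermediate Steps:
$I{\left(T \right)} = 40 - 8 T^{3}$ ($I{\left(T \right)} = 40 - 8 T T^{2} = 40 - 8 T^{3}$)
$D{\left(G,p \right)} = 40 - 8 p^{3}$
$D{\left(23,d{\left(14 \right)} \right)} - -21124 = \left(40 - 8 \cdot 14^{3}\right) - -21124 = \left(40 - 21952\right) + 21124 = -21912 + 21124 = -788$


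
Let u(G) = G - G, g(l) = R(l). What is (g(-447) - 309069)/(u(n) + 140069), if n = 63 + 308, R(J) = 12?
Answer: -309057/140069 ≈ -2.2065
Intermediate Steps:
g(l) = 12
n = 371
u(G) = 0
(g(-447) - 309069)/(u(n) + 140069) = (12 - 309069)/(0 + 140069) = -309057/140069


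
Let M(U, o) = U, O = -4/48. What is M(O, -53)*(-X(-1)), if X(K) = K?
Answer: -1/12 ≈ -0.083333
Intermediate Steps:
O = -1/12 (O = -4*1/48 = -1/12 ≈ -0.083333)
M(O, -53)*(-X(-1)) = -(-1)*(-1)/12 = -1/12*1 = -1/12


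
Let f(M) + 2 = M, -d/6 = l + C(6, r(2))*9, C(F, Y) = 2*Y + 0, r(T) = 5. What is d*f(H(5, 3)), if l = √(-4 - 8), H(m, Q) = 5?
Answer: -1620 - 36*I*√3 ≈ -1620.0 - 62.354*I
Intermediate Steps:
l = 2*I*√3 (l = √(-12) = 2*I*√3 ≈ 3.4641*I)
C(F, Y) = 2*Y
d = -540 - 12*I*√3 (d = -6*(2*I*√3 + (2*5)*9) = -6*(2*I*√3 + 10*9) = -6*(2*I*√3 + 90) = -6*(90 + 2*I*√3) = -540 - 12*I*√3 ≈ -540.0 - 20.785*I)
f(M) = -2 + M
d*f(H(5, 3)) = (-540 - 12*I*√3)*(-2 + 5) = (-540 - 12*I*√3)*3 = -1620 - 36*I*√3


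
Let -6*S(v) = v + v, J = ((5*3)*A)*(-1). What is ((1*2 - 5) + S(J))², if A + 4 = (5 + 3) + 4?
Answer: 1369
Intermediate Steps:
A = 8 (A = -4 + ((5 + 3) + 4) = -4 + (8 + 4) = -4 + 12 = 8)
J = -120 (J = ((5*3)*8)*(-1) = (15*8)*(-1) = 120*(-1) = -120)
S(v) = -v/3 (S(v) = -(v + v)/6 = -v/3)
((1*2 - 5) + S(J))² = ((1*2 - 5) - ⅓*(-120))² = ((2 - 5) + 40)² = (-3 + 40)² = 37² = 1369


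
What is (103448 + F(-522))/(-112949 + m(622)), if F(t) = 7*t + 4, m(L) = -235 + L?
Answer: -49899/56281 ≈ -0.88660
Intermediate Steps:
F(t) = 4 + 7*t
(103448 + F(-522))/(-112949 + m(622)) = (103448 + (4 + 7*(-522)))/(-112949 + (-235 + 622)) = (103448 + (4 - 3654))/(-112949 + 387) = (103448 - 3650)/(-112562) = 99798*(-1/112562) = -49899/56281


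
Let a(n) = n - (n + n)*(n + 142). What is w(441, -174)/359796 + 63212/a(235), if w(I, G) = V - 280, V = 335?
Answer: -2525965803/7074189020 ≈ -0.35707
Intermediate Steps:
w(I, G) = 55 (w(I, G) = 335 - 280 = 55)
a(n) = n - 2*n*(142 + n)
w(441, -174)/359796 + 63212/a(235) = 55/359796 + 63212/((-1*235*(283 + 2*235))) = 55*(1/359796) + 63212/((-1*235*(283 + 470))) = 55/359796 + 63212/((-1*235*753)) = 55/359796 + 63212/(-176955) = 55/359796 + 63212*(-1/176955) = 55/359796 - 63212/176955 = -2525965803/7074189020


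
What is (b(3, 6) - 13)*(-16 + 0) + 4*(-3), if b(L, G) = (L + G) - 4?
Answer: 116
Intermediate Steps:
b(L, G) = -4 + G + L (b(L, G) = (G + L) - 4 = -4 + G + L)
(b(3, 6) - 13)*(-16 + 0) + 4*(-3) = ((-4 + 6 + 3) - 13)*(-16 + 0) + 4*(-3) = (5 - 13)*(-16) - 12 = -8*(-16) - 12 = 128 - 12 = 116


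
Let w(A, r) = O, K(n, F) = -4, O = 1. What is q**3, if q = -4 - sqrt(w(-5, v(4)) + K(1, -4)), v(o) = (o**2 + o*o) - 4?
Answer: -(4 + I*sqrt(3))**3 ≈ -28.0 - 77.942*I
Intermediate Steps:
v(o) = -4 + 2*o**2 (v(o) = (o**2 + o**2) - 4 = 2*o**2 - 4 = -4 + 2*o**2)
w(A, r) = 1
q = -4 - I*sqrt(3) (q = -4 - sqrt(1 - 4) = -4 - sqrt(-3) = -4 - I*sqrt(3) ≈ -4.0 - 1.732*I)
q**3 = (-4 - I*sqrt(3))**3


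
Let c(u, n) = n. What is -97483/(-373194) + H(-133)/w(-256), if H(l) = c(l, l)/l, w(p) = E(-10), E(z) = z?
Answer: 150409/932985 ≈ 0.16121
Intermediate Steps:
w(p) = -10
H(l) = 1 (H(l) = l/l = 1)
-97483/(-373194) + H(-133)/w(-256) = -97483/(-373194) + 1/(-10) = -97483*(-1/373194) + 1*(-⅒) = 97483/373194 - ⅒ = 150409/932985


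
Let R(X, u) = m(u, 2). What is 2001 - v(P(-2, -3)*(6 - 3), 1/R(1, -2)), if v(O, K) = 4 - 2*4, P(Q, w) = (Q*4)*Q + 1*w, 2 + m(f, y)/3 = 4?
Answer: 2005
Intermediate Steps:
m(f, y) = 6 (m(f, y) = -6 + 3*4 = -6 + 12 = 6)
R(X, u) = 6
P(Q, w) = w + 4*Q**2 (P(Q, w) = (4*Q)*Q + w = 4*Q**2 + w = w + 4*Q**2)
v(O, K) = -4 (v(O, K) = 4 - 8 = -4)
2001 - v(P(-2, -3)*(6 - 3), 1/R(1, -2)) = 2001 - 1*(-4) = 2001 + 4 = 2005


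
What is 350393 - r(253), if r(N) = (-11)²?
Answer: 350272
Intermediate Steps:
r(N) = 121
350393 - r(253) = 350393 - 1*121 = 350393 - 121 = 350272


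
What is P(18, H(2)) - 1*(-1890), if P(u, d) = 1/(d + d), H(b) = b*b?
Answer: 15121/8 ≈ 1890.1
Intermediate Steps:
H(b) = b²
P(u, d) = 1/(2*d)
P(18, H(2)) - 1*(-1890) = 1/(2*(2²)) - 1*(-1890) = (½)/4 + 1890 = (½)*(¼) + 1890 = ⅛ + 1890 = 15121/8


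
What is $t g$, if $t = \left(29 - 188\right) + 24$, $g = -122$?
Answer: $16470$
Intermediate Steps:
$t = -135$ ($t = -159 + 24 = -135$)
$t g = \left(-135\right) \left(-122\right) = 16470$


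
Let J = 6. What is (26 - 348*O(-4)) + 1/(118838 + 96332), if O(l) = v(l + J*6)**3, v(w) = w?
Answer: -2453634720459/215170 ≈ -1.1403e+7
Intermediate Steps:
O(l) = (36 + l)**3 (O(l) = (l + 6*6)**3 = (l + 36)**3 = (36 + l)**3)
(26 - 348*O(-4)) + 1/(118838 + 96332) = (26 - 348*(36 - 4)**3) + 1/(118838 + 96332) = (26 - 348*32**3) + 1/215170 = (26 - 348*32768) + 1/215170 = (26 - 11403264) + 1/215170 = -11403238 + 1/215170 = -2453634720459/215170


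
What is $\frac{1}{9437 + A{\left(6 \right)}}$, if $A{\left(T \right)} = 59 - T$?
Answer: $\frac{1}{9490} \approx 0.00010537$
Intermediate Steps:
$\frac{1}{9437 + A{\left(6 \right)}} = \frac{1}{9437 + \left(59 - 6\right)} = \frac{1}{9437 + 53} = \frac{1}{9490}$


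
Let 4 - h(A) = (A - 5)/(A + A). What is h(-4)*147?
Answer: 3381/8 ≈ 422.63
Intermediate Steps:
h(A) = 4 - (-5 + A)/(2*A) (h(A) = 4 - (A - 5)/(A + A) = 4 - (-5 + A)/(2*A))
h(-4)*147 = ((½)*(5 + 7*(-4))/(-4))*147 = ((½)*(-¼)*(5 - 28))*147 = ((½)*(-¼)*(-23))*147 = (23/8)*147 = 3381/8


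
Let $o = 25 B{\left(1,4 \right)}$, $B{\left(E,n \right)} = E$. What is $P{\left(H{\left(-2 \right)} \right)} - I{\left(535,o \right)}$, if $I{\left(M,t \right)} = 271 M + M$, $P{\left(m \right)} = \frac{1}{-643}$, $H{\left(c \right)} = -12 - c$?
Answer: $- \frac{93569361}{643} \approx -1.4552 \cdot 10^{5}$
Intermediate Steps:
$P{\left(m \right)} = - \frac{1}{643}$
$o = 25$ ($o = 25 \cdot 1 = 25$)
$I{\left(M,t \right)} = 272 M$
$P{\left(H{\left(-2 \right)} \right)} - I{\left(535,o \right)} = - \frac{1}{643} - 272 \cdot 535 = - \frac{1}{643} - 145520 = - \frac{93569361}{643}$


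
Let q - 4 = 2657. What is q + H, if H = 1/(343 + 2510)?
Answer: 7591834/2853 ≈ 2661.0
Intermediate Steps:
q = 2661 (q = 4 + 2657 = 2661)
H = 1/2853 ≈ 0.00035051
q + H = 2661 + 1/2853 = 7591834/2853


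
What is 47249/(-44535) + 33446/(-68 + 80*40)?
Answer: 223588957/23247270 ≈ 9.6179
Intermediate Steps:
47249/(-44535) + 33446/(-68 + 80*40) = 47249*(-1/44535) + 33446/(-68 + 3200) = -47249/44535 + 33446/3132 = -47249/44535 + 33446*(1/3132) = -47249/44535 + 16723/1566 = 223588957/23247270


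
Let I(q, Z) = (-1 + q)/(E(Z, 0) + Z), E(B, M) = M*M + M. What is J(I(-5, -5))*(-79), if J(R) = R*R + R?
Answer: -5214/25 ≈ -208.56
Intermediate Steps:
E(B, M) = M + M**2 (E(B, M) = M**2 + M = M + M**2)
I(q, Z) = (-1 + q)/Z (I(q, Z) = (-1 + q)/(0*(1 + 0) + Z) = (-1 + q)/(0*1 + Z) = (-1 + q)/(0 + Z) = (-1 + q)/Z)
J(R) = R + R**2 (J(R) = R**2 + R = R + R**2)
J(I(-5, -5))*(-79) = (((-1 - 5)/(-5))*(1 + (-1 - 5)/(-5)))*(-79) = ((-1/5*(-6))*(1 - 1/5*(-6)))*(-79) = (6*(1 + 6/5)/5)*(-79) = ((6/5)*(11/5))*(-79) = (66/25)*(-79) = -5214/25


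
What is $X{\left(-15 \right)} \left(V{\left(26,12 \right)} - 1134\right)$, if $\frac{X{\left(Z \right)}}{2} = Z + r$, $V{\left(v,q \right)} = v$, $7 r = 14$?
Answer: $28808$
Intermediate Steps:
$r = 2$ ($r = \frac{1}{7} \cdot 14 = 2$)
$X{\left(Z \right)} = 4 + 2 Z$ ($X{\left(Z \right)} = 2 \left(Z + 2\right) = 2 \left(2 + Z\right) = 4 + 2 Z$)
$X{\left(-15 \right)} \left(V{\left(26,12 \right)} - 1134\right) = \left(4 + 2 \left(-15\right)\right) \left(26 - 1134\right) = \left(4 - 30\right) \left(-1108\right) = \left(-26\right) \left(-1108\right) = 28808$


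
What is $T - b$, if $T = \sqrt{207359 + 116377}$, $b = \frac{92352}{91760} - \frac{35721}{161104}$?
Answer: $- \frac{19595469}{24971120} + 2 \sqrt{80934} \approx 568.19$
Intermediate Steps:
$b = \frac{19595469}{24971120}$ ($b = 92352 \cdot \frac{1}{91760} - \frac{35721}{161104} = \frac{156}{155} - \frac{35721}{161104} = \frac{19595469}{24971120} \approx 0.78473$)
$T = 2 \sqrt{80934}$ ($T = \sqrt{323736} = 2 \sqrt{80934} \approx 568.98$)
$T - b = 2 \sqrt{80934} - \frac{19595469}{24971120} = - \frac{19595469}{24971120} + 2 \sqrt{80934}$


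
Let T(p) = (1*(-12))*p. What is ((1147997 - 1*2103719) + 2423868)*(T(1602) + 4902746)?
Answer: 7169723290212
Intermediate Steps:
T(p) = -12*p
((1147997 - 1*2103719) + 2423868)*(T(1602) + 4902746) = ((1147997 - 1*2103719) + 2423868)*(-12*1602 + 4902746) = ((1147997 - 2103719) + 2423868)*(-19224 + 4902746) = (-955722 + 2423868)*4883522 = 1468146*4883522 = 7169723290212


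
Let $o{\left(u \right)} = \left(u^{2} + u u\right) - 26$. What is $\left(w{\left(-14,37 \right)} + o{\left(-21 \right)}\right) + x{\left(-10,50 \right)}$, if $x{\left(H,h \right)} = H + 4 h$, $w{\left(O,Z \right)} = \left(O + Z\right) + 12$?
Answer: $1081$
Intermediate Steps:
$o{\left(u \right)} = -26 + 2 u^{2}$ ($o{\left(u \right)} = \left(u^{2} + u^{2}\right) - 26 = 2 u^{2} - 26 = -26 + 2 u^{2}$)
$w{\left(O,Z \right)} = 12 + O + Z$
$\left(w{\left(-14,37 \right)} + o{\left(-21 \right)}\right) + x{\left(-10,50 \right)} = \left(\left(12 - 14 + 37\right) - \left(26 - 2 \left(-21\right)^{2}\right)\right) + \left(-10 + 4 \cdot 50\right) = \left(35 + \left(-26 + 2 \cdot 441\right)\right) + \left(-10 + 200\right) = \left(35 + \left(-26 + 882\right)\right) + 190 = \left(35 + 856\right) + 190 = 891 + 190 = 1081$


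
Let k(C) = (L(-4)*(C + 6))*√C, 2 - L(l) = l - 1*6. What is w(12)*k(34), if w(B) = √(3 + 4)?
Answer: 480*√238 ≈ 7405.1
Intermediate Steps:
L(l) = 8 - l (L(l) = 2 - (l - 1*6) = 2 - (l - 6) = 2 - (-6 + l) = 2 + (6 - l) = 8 - l)
w(B) = √7
k(C) = √C*(72 + 12*C) (k(C) = ((8 - 1*(-4))*(C + 6))*√C = ((8 + 4)*(6 + C))*√C = (12*(6 + C))*√C = (72 + 12*C)*√C = √C*(72 + 12*C))
w(12)*k(34) = √7*(12*√34*(6 + 34)) = √7*(12*√34*40) = √7*(480*√34) = 480*√238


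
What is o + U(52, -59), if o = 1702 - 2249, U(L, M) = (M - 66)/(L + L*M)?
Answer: -1649627/3016 ≈ -546.96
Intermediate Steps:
U(L, M) = (-66 + M)/(L + L*M)
o = -547
o + U(52, -59) = -547 + (-66 - 59)/(52*(1 - 59)) = -547 + (1/52)*(-125)/(-58) = -547 + (1/52)*(-1/58)*(-125) = -547 + 125/3016 = -1649627/3016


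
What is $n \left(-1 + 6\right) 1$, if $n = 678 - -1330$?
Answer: $10040$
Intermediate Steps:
$n = 2008$ ($n = 678 + 1330 = 2008$)
$n \left(-1 + 6\right) 1 = 2008 \left(-1 + 6\right) 1 = 2008 \cdot 5 \cdot 1 = 2008 \cdot 5 = 10040$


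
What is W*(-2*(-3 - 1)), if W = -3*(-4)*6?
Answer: 576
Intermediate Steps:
W = 72 (W = 12*6 = 72)
W*(-2*(-3 - 1)) = 72*(-2*(-3 - 1)) = 72*(-2*(-4)) = 72*8 = 576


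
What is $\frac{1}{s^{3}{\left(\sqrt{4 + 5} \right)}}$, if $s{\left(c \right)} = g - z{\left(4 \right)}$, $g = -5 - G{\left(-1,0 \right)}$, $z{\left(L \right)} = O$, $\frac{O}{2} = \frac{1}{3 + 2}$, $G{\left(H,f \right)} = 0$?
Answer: $- \frac{125}{19683} \approx -0.0063507$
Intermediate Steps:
$O = \frac{2}{5}$ ($O = \frac{2}{3 + 2} = \frac{2}{5} \approx 0.4$)
$z{\left(L \right)} = \frac{2}{5}$
$g = -5$ ($g = -5 - 0 = -5 + 0 = -5$)
$s{\left(c \right)} = - \frac{27}{5}$ ($s{\left(c \right)} = -5 - \frac{2}{5} = - \frac{27}{5}$)
$\frac{1}{s^{3}{\left(\sqrt{4 + 5} \right)}} = \frac{1}{\left(- \frac{27}{5}\right)^{3}} = \frac{1}{- \frac{19683}{125}} = - \frac{125}{19683}$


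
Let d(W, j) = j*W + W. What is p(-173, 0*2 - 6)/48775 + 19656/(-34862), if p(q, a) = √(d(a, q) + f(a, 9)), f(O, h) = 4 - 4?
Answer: -9828/17431 + 2*√258/48775 ≈ -0.56316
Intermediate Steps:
f(O, h) = 0
d(W, j) = W + W*j (d(W, j) = W*j + W = W + W*j)
p(q, a) = √(a*(1 + q)) (p(q, a) = √(a*(1 + q) + 0) = √(a*(1 + q)))
p(-173, 0*2 - 6)/48775 + 19656/(-34862) = √((0*2 - 6)*(1 - 173))/48775 + 19656/(-34862) = √((0 - 6)*(-172))*(1/48775) + 19656*(-1/34862) = √(-6*(-172))*(1/48775) - 9828/17431 = √1032*(1/48775) - 9828/17431 = (2*√258)*(1/48775) - 9828/17431 = 2*√258/48775 - 9828/17431 = -9828/17431 + 2*√258/48775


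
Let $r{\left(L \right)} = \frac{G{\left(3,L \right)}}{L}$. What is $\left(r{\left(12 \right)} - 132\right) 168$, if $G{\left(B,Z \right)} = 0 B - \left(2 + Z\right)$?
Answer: $-22372$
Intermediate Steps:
$G{\left(B,Z \right)} = -2 - Z$ ($G{\left(B,Z \right)} = 0 - \left(2 + Z\right) = -2 - Z$)
$r{\left(L \right)} = \frac{-2 - L}{L}$
$\left(r{\left(12 \right)} - 132\right) 168 = \left(\frac{-2 - 12}{12} - 132\right) 168 = \left(\frac{1}{12} \left(-14\right) - 132\right) 168 = \left(- \frac{7}{6} - 132\right) 168 = \left(- \frac{799}{6}\right) 168 = -22372$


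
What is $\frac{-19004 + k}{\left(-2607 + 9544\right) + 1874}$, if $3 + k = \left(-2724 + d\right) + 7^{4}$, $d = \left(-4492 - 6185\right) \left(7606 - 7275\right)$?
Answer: $- \frac{3553417}{8811} \approx -403.29$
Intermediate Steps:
$d = -3534087$ ($d = \left(-10677\right) 331 = -3534087$)
$k = -3534413$ ($k = -3 + \left(\left(-2724 - 3534087\right) + 7^{4}\right) = -3 + \left(-3536811 + 2401\right) = -3 - 3534410 = -3534413$)
$\frac{-19004 + k}{\left(-2607 + 9544\right) + 1874} = \frac{-19004 - 3534413}{\left(-2607 + 9544\right) + 1874} = - \frac{3553417}{6937 + 1874} = - \frac{3553417}{8811}$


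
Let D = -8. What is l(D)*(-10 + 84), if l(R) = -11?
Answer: -814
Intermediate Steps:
l(D)*(-10 + 84) = -11*(-10 + 84) = -11*74 = -814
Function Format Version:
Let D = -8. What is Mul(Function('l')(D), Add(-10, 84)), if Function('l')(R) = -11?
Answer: -814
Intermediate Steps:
Mul(Function('l')(D), Add(-10, 84)) = Mul(-11, Add(-10, 84)) = Mul(-11, 74) = -814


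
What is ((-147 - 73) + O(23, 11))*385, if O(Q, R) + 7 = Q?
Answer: -78540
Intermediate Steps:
O(Q, R) = -7 + Q
((-147 - 73) + O(23, 11))*385 = ((-147 - 73) + (-7 + 23))*385 = (-220 + 16)*385 = -204*385 = -78540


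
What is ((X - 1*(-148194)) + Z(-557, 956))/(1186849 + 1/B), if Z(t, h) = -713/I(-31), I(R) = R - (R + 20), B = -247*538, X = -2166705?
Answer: -2682271153601/1577156162130 ≈ -1.7007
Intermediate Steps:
B = -132886
I(R) = -20 (I(R) = R - (20 + R) = R + (-20 - R) = -20)
Z(t, h) = 713/20 (Z(t, h) = -713/(-20) = -713*(-1/20) = 713/20)
((X - 1*(-148194)) + Z(-557, 956))/(1186849 + 1/B) = ((-2166705 - 1*(-148194)) + 713/20)/(1186849 + 1/(-132886)) = ((-2166705 + 148194) + 713/20)/(1186849 - 1/132886) = (-2018511 + 713/20)/(157715616213/132886) = -40369507/20*132886/157715616213 = -2682271153601/1577156162130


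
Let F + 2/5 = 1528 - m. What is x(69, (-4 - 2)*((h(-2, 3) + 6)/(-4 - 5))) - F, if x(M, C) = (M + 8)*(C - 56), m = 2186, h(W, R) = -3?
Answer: -17498/5 ≈ -3499.6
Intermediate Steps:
F = -3292/5 (F = -2/5 + (1528 - 1*2186) = -2/5 + (1528 - 2186) = -2/5 - 658 = -3292/5 ≈ -658.40)
x(M, C) = (-56 + C)*(8 + M) (x(M, C) = (8 + M)*(-56 + C) = (-56 + C)*(8 + M))
x(69, (-4 - 2)*((h(-2, 3) + 6)/(-4 - 5))) - F = (-448 - 56*69 + 8*((-4 - 2)*((-3 + 6)/(-4 - 5))) + ((-4 - 2)*((-3 + 6)/(-4 - 5)))*69) - 1*(-3292/5) = (-448 - 3864 + 8*(-18/(-9)) - 18/(-9)*69) + 3292/5 = (-448 - 3864 + 8*(-18*(-1)/9) - 18*(-1)/9*69) + 3292/5 = (-448 - 3864 + 8*(-6*(-1/3)) - 6*(-1/3)*69) + 3292/5 = (-448 - 3864 + 8*2 + 2*69) + 3292/5 = (-448 - 3864 + 16 + 138) + 3292/5 = -4158 + 3292/5 = -17498/5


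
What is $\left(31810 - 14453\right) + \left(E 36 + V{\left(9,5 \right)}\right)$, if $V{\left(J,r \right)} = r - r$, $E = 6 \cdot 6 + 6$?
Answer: $18869$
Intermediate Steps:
$E = 42$ ($E = 36 + 6 = 42$)
$V{\left(J,r \right)} = 0$
$\left(31810 - 14453\right) + \left(E 36 + V{\left(9,5 \right)}\right) = \left(31810 - 14453\right) + \left(42 \cdot 36 + 0\right) = \left(31810 - 14453\right) + \left(1512 + 0\right) = 17357 + 1512 = 18869$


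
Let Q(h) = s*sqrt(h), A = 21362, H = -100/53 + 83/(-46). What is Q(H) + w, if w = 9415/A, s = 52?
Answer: 9415/21362 + 26*I*sqrt(21939562)/1219 ≈ 0.44074 + 99.904*I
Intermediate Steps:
H = -8999/2438 (H = -100*1/53 + 83*(-1/46) = -100/53 - 83/46 = -8999/2438 ≈ -3.6911)
Q(h) = 52*sqrt(h)
w = 9415/21362 ≈ 0.44074
Q(H) + w = 52*sqrt(-8999/2438) + 9415/21362 = 52*(I*sqrt(21939562)/2438) + 9415/21362 = 26*I*sqrt(21939562)/1219 + 9415/21362 = 9415/21362 + 26*I*sqrt(21939562)/1219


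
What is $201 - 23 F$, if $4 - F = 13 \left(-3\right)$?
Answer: $-788$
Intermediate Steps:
$F = 43$ ($F = 4 - 13 \left(-3\right) = 4 - -39 = 4 + 39 = 43$)
$201 - 23 F = 201 - 989 = -788$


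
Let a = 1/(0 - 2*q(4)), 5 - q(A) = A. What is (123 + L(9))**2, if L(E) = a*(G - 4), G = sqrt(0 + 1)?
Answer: 62001/4 ≈ 15500.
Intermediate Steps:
G = 1 (G = sqrt(1) = 1)
q(A) = 5 - A
a = -1/2 (a = 1/(0 - 2*(5 - 1*4)) = 1/(0 - 2*(5 - 4)) = 1/(0 - 2*1) = 1/(0 - 2) = 1/(-2) = -1/2 ≈ -0.50000)
L(E) = 3/2 (L(E) = -(1 - 4)/2 = -1/2*(-3) = 3/2)
(123 + L(9))**2 = (123 + 3/2)**2 = (249/2)**2 = 62001/4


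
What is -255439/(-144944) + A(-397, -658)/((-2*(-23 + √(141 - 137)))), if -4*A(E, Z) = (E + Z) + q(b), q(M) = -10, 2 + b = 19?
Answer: 8219963/1014608 ≈ 8.1016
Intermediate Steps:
b = 17 (b = -2 + 19 = 17)
A(E, Z) = 5/2 - E/4 - Z/4 (A(E, Z) = -((E + Z) - 10)/4 = -(-10 + E + Z)/4 = 5/2 - E/4 - Z/4)
-255439/(-144944) + A(-397, -658)/((-2*(-23 + √(141 - 137)))) = -255439/(-144944) + (5/2 - ¼*(-397) - ¼*(-658))/((-2*(-23 + √(141 - 137)))) = -255439*(-1/144944) + (5/2 + 397/4 + 329/2)/((-2*(-23 + √4))) = 255439/144944 + 1065/(4*((-2*(-23 + 2)))) = 255439/144944 + 1065/(4*((-2*(-21)))) = 255439/144944 + (1065/4)/42 = 255439/144944 + (1065/4)*(1/42) = 255439/144944 + 355/56 = 8219963/1014608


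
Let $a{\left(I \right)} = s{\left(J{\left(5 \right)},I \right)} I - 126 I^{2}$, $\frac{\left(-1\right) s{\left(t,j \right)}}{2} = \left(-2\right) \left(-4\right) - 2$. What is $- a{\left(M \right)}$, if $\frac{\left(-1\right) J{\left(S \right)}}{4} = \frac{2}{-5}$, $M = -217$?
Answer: $5930610$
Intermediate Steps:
$J{\left(S \right)} = \frac{8}{5}$ ($J{\left(S \right)} = - 4 \frac{2}{-5} = - 4 \cdot 2 \left(- \frac{1}{5}\right) = \left(-4\right) \left(- \frac{2}{5}\right) = \frac{8}{5}$)
$s{\left(t,j \right)} = -12$ ($s{\left(t,j \right)} = - 2 \left(\left(-2\right) \left(-4\right) - 2\right) = - 2 \left(8 - 2\right) = \left(-2\right) 6 = -12$)
$a{\left(I \right)} = - 126 I^{2} - 12 I$ ($a{\left(I \right)} = - 12 I - 126 I^{2} = - 126 I^{2} - 12 I$)
$- a{\left(M \right)} = - \left(-6\right) \left(-217\right) \left(2 + 21 \left(-217\right)\right) = - \left(-6\right) \left(-217\right) \left(2 - 4557\right) = - \left(-6\right) \left(-217\right) \left(-4555\right) = \left(-1\right) \left(-5930610\right) = 5930610$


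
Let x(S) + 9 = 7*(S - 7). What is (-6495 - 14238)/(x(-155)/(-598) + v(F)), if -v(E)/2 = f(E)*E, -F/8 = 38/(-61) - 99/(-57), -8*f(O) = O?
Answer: -16654446493854/17482173991 ≈ -952.65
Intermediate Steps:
f(O) = -O/8
x(S) = -58 + 7*S (x(S) = -9 + 7*(S - 7) = -9 + 7*(-7 + S) = -9 + (-49 + 7*S) = -58 + 7*S)
F = -10328/1159 (F = -8*(38/(-61) - 99/(-57)) = -8*(38*(-1/61) - 99*(-1/57)) = -8*(-38/61 + 33/19) = -8*1291/1159 = -10328/1159 ≈ -8.9111)
v(E) = E²/4 (v(E) = -2*(-E/8)*E = -(-1)*E²/4 = E²/4)
(-6495 - 14238)/(x(-155)/(-598) + v(F)) = (-6495 - 14238)/((-58 + 7*(-155))/(-598) + (-10328/1159)²/4) = -20733/((-58 - 1085)*(-1/598) + (¼)*(106667584/1343281)) = -20733/(-1143*(-1/598) + 26666896/1343281) = -20733/(1143/598 + 26666896/1343281) = -20733/17482173991/803282038 = -20733*803282038/17482173991 = -16654446493854/17482173991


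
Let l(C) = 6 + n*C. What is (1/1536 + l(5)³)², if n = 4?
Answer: 728823808647169/2359296 ≈ 3.0892e+8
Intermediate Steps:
l(C) = 6 + 4*C
(1/1536 + l(5)³)² = (1/1536 + (6 + 4*5)³)² = (1/1536 + (6 + 20)³)² = (1/1536 + 26³)² = (1/1536 + 17576)² = (26996737/1536)² = 728823808647169/2359296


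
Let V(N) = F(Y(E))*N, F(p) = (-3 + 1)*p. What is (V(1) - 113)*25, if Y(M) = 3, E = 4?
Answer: -2975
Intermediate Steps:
F(p) = -2*p
V(N) = -6*N (V(N) = (-2*3)*N = -6*N)
(V(1) - 113)*25 = (-6*1 - 113)*25 = (-6 - 113)*25 = -119*25 = -2975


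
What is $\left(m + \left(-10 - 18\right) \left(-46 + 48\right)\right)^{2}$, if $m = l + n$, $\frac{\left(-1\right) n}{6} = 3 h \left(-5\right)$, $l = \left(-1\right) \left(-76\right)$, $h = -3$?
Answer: $62500$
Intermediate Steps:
$l = 76$
$n = -270$ ($n = - 6 \cdot 3 \left(-3\right) \left(-5\right) = - 6 \left(\left(-9\right) \left(-5\right)\right) = \left(-6\right) 45 = -270$)
$m = -194$ ($m = 76 - 270 = -194$)
$\left(m + \left(-10 - 18\right) \left(-46 + 48\right)\right)^{2} = \left(-194 + \left(-10 - 18\right) \left(-46 + 48\right)\right)^{2} = \left(-194 - 56\right)^{2} = \left(-250\right)^{2} = 62500$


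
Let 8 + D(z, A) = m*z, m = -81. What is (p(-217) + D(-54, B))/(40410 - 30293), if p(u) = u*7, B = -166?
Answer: 2847/10117 ≈ 0.28141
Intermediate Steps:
p(u) = 7*u
D(z, A) = -8 - 81*z
(p(-217) + D(-54, B))/(40410 - 30293) = (7*(-217) + (-8 - 81*(-54)))/(40410 - 30293) = (-1519 + (-8 + 4374))/10117 = (-1519 + 4366)*(1/10117) = 2847*(1/10117) = 2847/10117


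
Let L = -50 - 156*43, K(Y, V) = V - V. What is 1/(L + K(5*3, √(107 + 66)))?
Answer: -1/6758 ≈ -0.00014797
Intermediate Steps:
K(Y, V) = 0
L = -6758 (L = -50 - 6708 = -6758)
1/(L + K(5*3, √(107 + 66))) = 1/(-6758 + 0) = 1/(-6758) = -1/6758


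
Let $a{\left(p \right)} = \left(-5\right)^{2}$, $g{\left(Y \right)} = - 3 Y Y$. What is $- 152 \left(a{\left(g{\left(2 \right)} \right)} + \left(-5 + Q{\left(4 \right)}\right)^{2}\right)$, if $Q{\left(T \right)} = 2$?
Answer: $-5168$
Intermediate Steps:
$g{\left(Y \right)} = - 3 Y^{2}$
$a{\left(p \right)} = 25$
$- 152 \left(a{\left(g{\left(2 \right)} \right)} + \left(-5 + Q{\left(4 \right)}\right)^{2}\right) = - 152 \left(25 + \left(-5 + 2\right)^{2}\right) = - 152 \left(25 + \left(-3\right)^{2}\right) = - 152 \left(25 + 9\right) = \left(-152\right) 34 = -5168$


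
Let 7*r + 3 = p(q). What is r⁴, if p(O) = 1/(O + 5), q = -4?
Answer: 16/2401 ≈ 0.0066639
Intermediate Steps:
p(O) = 1/(5 + O)
r = -2/7 (r = -3/7 + 1/(7*(5 - 4)) = -3/7 + (⅐)/1 = -3/7 + (⅐)*1 = -3/7 + ⅐ = -2/7 ≈ -0.28571)
r⁴ = (-2/7)⁴ = 16/2401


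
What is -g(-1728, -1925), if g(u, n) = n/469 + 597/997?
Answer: 234176/66799 ≈ 3.5057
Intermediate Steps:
g(u, n) = 597/997 + n/469 (g(u, n) = n*(1/469) + 597*(1/997) = n/469 + 597/997 = 597/997 + n/469)
-g(-1728, -1925) = -(597/997 + (1/469)*(-1925)) = -(597/997 - 275/67) = -1*(-234176/66799) = 234176/66799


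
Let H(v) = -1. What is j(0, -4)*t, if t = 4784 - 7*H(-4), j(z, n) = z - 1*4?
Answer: -19164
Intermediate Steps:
j(z, n) = -4 + z (j(z, n) = z - 4 = -4 + z)
t = 4791 (t = 4784 - 7*(-1) = 4784 + 7 = 4791)
j(0, -4)*t = (-4 + 0)*4791 = -4*4791 = -19164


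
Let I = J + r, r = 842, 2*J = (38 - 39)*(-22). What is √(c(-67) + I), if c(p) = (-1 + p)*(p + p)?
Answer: √9965 ≈ 99.825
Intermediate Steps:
J = 11 (J = ((38 - 39)*(-22))/2 = (-1*(-22))/2 = (½)*22 = 11)
c(p) = 2*p*(-1 + p) (c(p) = (-1 + p)*(2*p) = 2*p*(-1 + p))
I = 853 (I = 11 + 842 = 853)
√(c(-67) + I) = √(2*(-67)*(-1 - 67) + 853) = √(2*(-67)*(-68) + 853) = √(9112 + 853) = √9965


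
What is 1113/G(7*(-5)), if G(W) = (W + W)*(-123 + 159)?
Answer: -53/120 ≈ -0.44167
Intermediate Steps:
G(W) = 72*W (G(W) = (2*W)*36 = 72*W)
1113/G(7*(-5)) = 1113/((72*(7*(-5)))) = 1113/((72*(-35))) = 1113/(-2520) = 1113*(-1/2520) = -53/120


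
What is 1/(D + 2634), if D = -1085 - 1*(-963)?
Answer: 1/2512 ≈ 0.00039809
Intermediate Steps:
D = -122 (D = -1085 + 963 = -122)
1/(D + 2634) = 1/(-122 + 2634) = 1/2512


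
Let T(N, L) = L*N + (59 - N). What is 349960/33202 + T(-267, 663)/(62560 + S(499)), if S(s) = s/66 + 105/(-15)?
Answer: 40684091630/5272729169 ≈ 7.7159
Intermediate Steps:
S(s) = -7 + s/66 (S(s) = s*(1/66) + 105*(-1/15) = s/66 - 7 = -7 + s/66)
T(N, L) = 59 - N + L*N
349960/33202 + T(-267, 663)/(62560 + S(499)) = 349960/33202 + (59 - 1*(-267) + 663*(-267))/(62560 + (-7 + (1/66)*499)) = 349960*(1/33202) + (59 + 267 - 177021)/(62560 + (-7 + 499/66)) = 13460/1277 - 176695/(62560 + 37/66) = 13460/1277 - 176695/4128997/66 = 13460/1277 - 176695*66/4128997 = 13460/1277 - 11661870/4128997 = 40684091630/5272729169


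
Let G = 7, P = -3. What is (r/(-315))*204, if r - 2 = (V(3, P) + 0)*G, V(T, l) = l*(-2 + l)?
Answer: -7276/105 ≈ -69.295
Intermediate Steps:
r = 107 (r = 2 + (-3*(-2 - 3) + 0)*7 = 2 + (-3*(-5) + 0)*7 = 2 + (15 + 0)*7 = 2 + 15*7 = 2 + 105 = 107)
(r/(-315))*204 = (107/(-315))*204 = (107*(-1/315))*204 = -107/315*204 = -7276/105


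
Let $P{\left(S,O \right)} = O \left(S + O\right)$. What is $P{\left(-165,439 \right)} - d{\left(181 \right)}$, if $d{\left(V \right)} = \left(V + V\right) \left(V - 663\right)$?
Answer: $294770$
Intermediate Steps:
$P{\left(S,O \right)} = O \left(O + S\right)$
$d{\left(V \right)} = 2 V \left(-663 + V\right)$
$P{\left(-165,439 \right)} - d{\left(181 \right)} = 439 \left(439 - 165\right) - 2 \cdot 181 \left(-663 + 181\right) = 439 \cdot 274 - 2 \cdot 181 \left(-482\right) = 120286 - -174484 = 120286 + 174484 = 294770$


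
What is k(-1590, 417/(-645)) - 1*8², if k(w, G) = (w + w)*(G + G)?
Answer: 174056/43 ≈ 4047.8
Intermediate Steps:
k(w, G) = 4*G*w (k(w, G) = (2*w)*(2*G) = 4*G*w)
k(-1590, 417/(-645)) - 1*8² = 4*(417/(-645))*(-1590) - 1*8² = 4*(417*(-1/645))*(-1590) - 1*64 = 4*(-139/215)*(-1590) - 64 = 176808/43 - 64 = 174056/43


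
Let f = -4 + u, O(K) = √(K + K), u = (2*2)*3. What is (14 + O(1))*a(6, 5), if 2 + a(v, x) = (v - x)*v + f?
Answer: 168 + 12*√2 ≈ 184.97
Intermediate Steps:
u = 12 (u = 4*3 = 12)
O(K) = √2*√K (O(K) = √(2*K) = √2*√K)
f = 8 (f = -4 + 12 = 8)
a(v, x) = 6 + v*(v - x) (a(v, x) = -2 + ((v - x)*v + 8) = -2 + (v*(v - x) + 8) = -2 + (8 + v*(v - x)) = 6 + v*(v - x))
(14 + O(1))*a(6, 5) = (14 + √2*√1)*(6 + 6² - 1*6*5) = (14 + √2*1)*(6 + 36 - 30) = (14 + √2)*12 = 168 + 12*√2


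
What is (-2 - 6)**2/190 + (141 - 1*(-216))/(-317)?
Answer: -23771/30115 ≈ -0.78934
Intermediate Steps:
(-2 - 6)**2/190 + (141 - 1*(-216))/(-317) = (-8)**2*(1/190) + (141 + 216)*(-1/317) = 64*(1/190) + 357*(-1/317) = 32/95 - 357/317 = -23771/30115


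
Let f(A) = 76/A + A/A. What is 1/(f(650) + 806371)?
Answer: 325/262070938 ≈ 1.2401e-6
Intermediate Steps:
f(A) = 1 + 76/A (f(A) = 76/A + 1 = 1 + 76/A)
1/(f(650) + 806371) = 1/((76 + 650)/650 + 806371) = 1/((1/650)*726 + 806371) = 1/(363/325 + 806371) = 1/(262070938/325) = 325/262070938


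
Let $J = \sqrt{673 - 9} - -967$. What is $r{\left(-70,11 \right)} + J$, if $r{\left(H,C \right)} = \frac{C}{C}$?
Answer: $968 + 2 \sqrt{166} \approx 993.77$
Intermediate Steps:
$r{\left(H,C \right)} = 1$
$J = 967 + 2 \sqrt{166}$ ($J = \sqrt{664} + \left(-270 + 1237\right) = 2 \sqrt{166} + 967 = 967 + 2 \sqrt{166} \approx 992.77$)
$r{\left(-70,11 \right)} + J = 1 + \left(967 + 2 \sqrt{166}\right) = 968 + 2 \sqrt{166}$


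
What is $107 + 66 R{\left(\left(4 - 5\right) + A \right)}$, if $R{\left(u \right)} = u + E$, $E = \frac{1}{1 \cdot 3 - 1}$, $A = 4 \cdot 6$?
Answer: $1658$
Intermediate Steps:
$A = 24$
$E = \frac{1}{2}$ ($E = \frac{1}{3 - 1} = \frac{1}{2} \approx 0.5$)
$R{\left(u \right)} = \frac{1}{2} + u$ ($R{\left(u \right)} = u + \frac{1}{2} = \frac{1}{2} + u$)
$107 + 66 R{\left(\left(4 - 5\right) + A \right)} = 107 + 66 \left(\frac{1}{2} + \left(\left(4 - 5\right) + 24\right)\right) = 107 + 66 \left(\frac{1}{2} + \left(-1 + 24\right)\right) = 107 + 66 \left(\frac{1}{2} + 23\right) = 107 + 66 \cdot \frac{47}{2} = 107 + 1551 = 1658$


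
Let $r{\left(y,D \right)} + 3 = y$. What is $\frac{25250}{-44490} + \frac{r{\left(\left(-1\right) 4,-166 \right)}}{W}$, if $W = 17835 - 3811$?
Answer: $- \frac{35441743}{62392776} \approx -0.56804$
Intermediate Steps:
$r{\left(y,D \right)} = -3 + y$
$W = 14024$ ($W = 17835 - 3811 = 14024$)
$\frac{25250}{-44490} + \frac{r{\left(\left(-1\right) 4,-166 \right)}}{W} = \frac{25250}{-44490} + \frac{-3 - 4}{14024} = 25250 \left(- \frac{1}{44490}\right) + \left(-3 - 4\right) \frac{1}{14024} = - \frac{2525}{4449} - \frac{7}{14024} = - \frac{35441743}{62392776}$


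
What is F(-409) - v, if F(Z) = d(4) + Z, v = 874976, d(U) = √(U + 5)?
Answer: -875382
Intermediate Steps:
d(U) = √(5 + U)
F(Z) = 3 + Z (F(Z) = √(5 + 4) + Z = √9 + Z = 3 + Z)
F(-409) - v = (3 - 409) - 1*874976 = -406 - 874976 = -875382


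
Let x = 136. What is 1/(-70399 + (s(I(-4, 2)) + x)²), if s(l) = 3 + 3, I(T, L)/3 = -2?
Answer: -1/50235 ≈ -1.9906e-5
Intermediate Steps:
I(T, L) = -6 (I(T, L) = 3*(-2) = -6)
s(l) = 6
1/(-70399 + (s(I(-4, 2)) + x)²) = 1/(-70399 + (6 + 136)²) = 1/(-70399 + 142²) = 1/(-70399 + 20164) = 1/(-50235) = -1/50235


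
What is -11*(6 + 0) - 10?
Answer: -76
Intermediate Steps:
-11*(6 + 0) - 10 = -11*6 - 10 = -66 - 10 = -76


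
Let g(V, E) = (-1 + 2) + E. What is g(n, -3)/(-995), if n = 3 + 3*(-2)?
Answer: 2/995 ≈ 0.0020101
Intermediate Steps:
n = -3 (n = 3 - 6 = -3)
g(V, E) = 1 + E
g(n, -3)/(-995) = (1 - 3)/(-995) = -2*(-1/995) = 2/995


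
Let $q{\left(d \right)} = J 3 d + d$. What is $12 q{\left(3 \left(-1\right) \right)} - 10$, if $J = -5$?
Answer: $494$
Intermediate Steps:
$q{\left(d \right)} = - 14 d$ ($q{\left(d \right)} = \left(-5\right) 3 d + d = - 15 d + d = - 14 d$)
$12 q{\left(3 \left(-1\right) \right)} - 10 = 12 \left(- 14 \cdot 3 \left(-1\right)\right) - 10 = 12 \left(\left(-14\right) \left(-3\right)\right) - 10 = 12 \cdot 42 - 10 = 504 - 10 = 494$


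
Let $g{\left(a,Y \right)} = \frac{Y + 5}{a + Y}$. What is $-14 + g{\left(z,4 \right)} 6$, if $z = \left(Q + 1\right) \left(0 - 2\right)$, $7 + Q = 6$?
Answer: $- \frac{1}{2} \approx -0.5$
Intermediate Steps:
$Q = -1$ ($Q = -7 + 6 = -1$)
$z = 0$ ($z = \left(-1 + 1\right) \left(0 - 2\right) = 0 \left(-2\right) = 0$)
$g{\left(a,Y \right)} = \frac{5 + Y}{Y + a}$
$-14 + g{\left(z,4 \right)} 6 = -14 + \frac{5 + 4}{4 + 0} \cdot 6 = -14 + \frac{1}{4} \cdot 9 \cdot 6 = -14 + \frac{9}{4} \cdot 6 = -14 + \frac{27}{2} = - \frac{1}{2}$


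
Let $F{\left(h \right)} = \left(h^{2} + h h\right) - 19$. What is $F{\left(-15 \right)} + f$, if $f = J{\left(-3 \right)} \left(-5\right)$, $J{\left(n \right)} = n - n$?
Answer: $431$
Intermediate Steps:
$J{\left(n \right)} = 0$
$F{\left(h \right)} = -19 + 2 h^{2}$ ($F{\left(h \right)} = \left(h^{2} + h^{2}\right) - 19 = 2 h^{2} - 19 = -19 + 2 h^{2}$)
$f = 0$ ($f = 0 \left(-5\right) = 0$)
$F{\left(-15 \right)} + f = \left(-19 + 2 \left(-15\right)^{2}\right) + 0 = \left(-19 + 2 \cdot 225\right) + 0 = \left(-19 + 450\right) + 0 = 431 + 0 = 431$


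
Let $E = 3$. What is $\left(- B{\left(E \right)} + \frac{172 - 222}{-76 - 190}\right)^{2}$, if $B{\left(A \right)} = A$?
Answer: $\frac{139876}{17689} \approx 7.9075$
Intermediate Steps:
$\left(- B{\left(E \right)} + \frac{172 - 222}{-76 - 190}\right)^{2} = \left(\left(-1\right) 3 + \frac{172 - 222}{-76 - 190}\right)^{2} = \left(-3 - \frac{50}{-266}\right)^{2} = \left(-3 - - \frac{25}{133}\right)^{2} = \left(-3 + \frac{25}{133}\right)^{2} = \left(- \frac{374}{133}\right)^{2} = \frac{139876}{17689}$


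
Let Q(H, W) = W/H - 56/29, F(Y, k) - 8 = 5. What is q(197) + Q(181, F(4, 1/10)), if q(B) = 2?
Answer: 739/5249 ≈ 0.14079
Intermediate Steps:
F(Y, k) = 13 (F(Y, k) = 8 + 5 = 13)
Q(H, W) = -56/29 + W/H (Q(H, W) = W/H - 56*1/29 = W/H - 56/29 = -56/29 + W/H)
q(197) + Q(181, F(4, 1/10)) = 2 + (-56/29 + 13/181) = 2 - 9759/5249 = 739/5249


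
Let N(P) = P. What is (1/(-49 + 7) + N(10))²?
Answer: 175561/1764 ≈ 99.524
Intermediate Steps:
(1/(-49 + 7) + N(10))² = (1/(-49 + 7) + 10)² = (1/(-42) + 10)² = (-1/42 + 10)² = (419/42)² = 175561/1764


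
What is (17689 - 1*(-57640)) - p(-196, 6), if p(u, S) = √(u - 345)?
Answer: 75329 - I*√541 ≈ 75329.0 - 23.259*I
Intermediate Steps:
p(u, S) = √(-345 + u)
(17689 - 1*(-57640)) - p(-196, 6) = (17689 - 1*(-57640)) - √(-345 - 196) = (17689 + 57640) - √(-541) = 75329 - I*√541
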